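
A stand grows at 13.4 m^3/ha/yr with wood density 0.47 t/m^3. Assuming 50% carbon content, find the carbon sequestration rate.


C = 13.4 * 0.47 * 0.5 = 3.149 ≈ 3.15 t C/ha/yr

3.15 t C/ha/yr


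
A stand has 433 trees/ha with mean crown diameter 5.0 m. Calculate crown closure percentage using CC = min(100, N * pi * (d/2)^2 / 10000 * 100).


(d/2)^2 = (5.0/2)^2 = 2.5^2 = 6.25
Crown area = 3.141593 * 6.25 = 19.6350 m^2
N * area / 10000 * 100 = 433 * 19.6350 / 10000 * 100 = 85.0196
CC = min(100, 85.0196) = 85.0196 ≈ 85.0%

85.0%


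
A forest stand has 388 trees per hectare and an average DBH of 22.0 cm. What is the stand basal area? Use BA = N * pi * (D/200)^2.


(D/200)^2 = (22.0/200)^2 = 0.11^2 = 0.0121
Individual BA = 3.141593 * 0.0121 = 0.0380133 m^2
Stand BA = 388 * 0.0380133 = 14.7492 ≈ 14.75 m^2/ha

14.75 m^2/ha


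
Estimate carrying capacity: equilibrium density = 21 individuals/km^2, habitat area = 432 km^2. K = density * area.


K = 21 * 432 = 9072 individuals

9072 individuals


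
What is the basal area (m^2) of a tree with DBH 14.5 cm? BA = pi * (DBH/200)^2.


D/200 = 14.5/200 = 0.0725 m
(D/200)^2 = 0.0725^2 = 0.00525625
BA = 3.141593 * 0.00525625 = 0.0165130 ≈ 0.0165 m^2

0.0165 m^2


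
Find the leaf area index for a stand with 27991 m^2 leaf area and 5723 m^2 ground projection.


LAI = 27991 / 5723 = 4.8910 ≈ 4.89

4.89


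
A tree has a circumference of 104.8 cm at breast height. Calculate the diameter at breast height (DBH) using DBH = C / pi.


DBH = C / pi = 104.8 / 3.141593 = 33.3589 ≈ 33.36 cm

33.36 cm


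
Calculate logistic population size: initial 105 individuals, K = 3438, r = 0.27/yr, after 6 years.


(K - N0)/N0 = (3438 - 105)/105 = 3333/105 = 31.7429
r*t = 0.27 * 6 = 1.62; exp(-1.62) = 0.197899
31.7429 * 0.197899 = 6.28189
1 + 6.28189 = 7.28189
N = 3438 / 7.28189 = 472.130 ≈ 472

472


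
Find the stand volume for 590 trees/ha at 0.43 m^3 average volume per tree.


V_stand = 590 * 0.43 = 253.7 m^3/ha

253.7 m^3/ha


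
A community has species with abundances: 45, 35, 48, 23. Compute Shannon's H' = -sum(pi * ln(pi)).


Total N = 45 + 35 + 48 + 23 = 151
Per-species terms:
  p = 45/151 = 0.298013; ln(p) = -1.210618; p*ln(p) = 0.298013 * (-1.210618) = -0.360780
  p = 35/151 = 0.231788; ln(p) = -1.461932; p*ln(p) = 0.231788 * (-1.461932) = -0.338858
  p = 48/151 = 0.317881; ln(p) = -1.146078; p*ln(p) = 0.317881 * (-1.146078) = -0.364316
  p = 23/151 = 0.152318; ln(p) = -1.881785; p*ln(p) = 0.152318 * (-1.881785) = -0.286630
sum(p*ln(p)) = (-0.360780) + (-0.338858) + (-0.364316) + (-0.286630) = -1.350584
H' = -(-1.350584) = 1.350584 ≈ 1.3506

1.3506


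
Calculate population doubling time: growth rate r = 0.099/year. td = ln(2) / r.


td = ln(2) / 0.099 = 0.693147 / 0.099 = 7.00148 ≈ 7.0 years

7.0 years


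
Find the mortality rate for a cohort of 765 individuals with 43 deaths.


Mortality rate = 43 / 765 = 0.056209 ≈ 0.0562

0.0562


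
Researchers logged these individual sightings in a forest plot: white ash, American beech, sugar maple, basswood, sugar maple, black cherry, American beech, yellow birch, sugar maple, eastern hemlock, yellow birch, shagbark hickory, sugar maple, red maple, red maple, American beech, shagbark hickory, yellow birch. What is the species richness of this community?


Total individuals logged = 18
Distinct species (count of individuals): white ash (1), American beech (3), sugar maple (4), basswood (1), black cherry (1), yellow birch (3), eastern hemlock (1), shagbark hickory (2), red maple (2)
Species richness = number of distinct species = 9

9


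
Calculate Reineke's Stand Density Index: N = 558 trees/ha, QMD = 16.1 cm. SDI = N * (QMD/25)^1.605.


QMD/25 = 16.1/25 = 0.644
(0.644)^1.605 = exp(1.605 * ln(0.644)) = exp(1.605 * (-0.440057)) = exp(-0.706291) = 0.493471
SDI = 558 * 0.493471 = 275.357 ≈ 275

275


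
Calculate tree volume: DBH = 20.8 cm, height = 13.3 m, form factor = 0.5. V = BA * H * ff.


(D/200)^2 = (20.8/200)^2 = 0.104^2 = 0.010816
BA = 3.141593 * 0.010816 = 0.0339795 m^2
V = 0.0339795 * 13.3 * 0.5 = 0.225964 ≈ 0.226 m^3

0.226 m^3


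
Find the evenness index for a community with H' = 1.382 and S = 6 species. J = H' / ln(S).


ln(6) = 1.79176
J = H' / ln(S) = 1.382 / 1.79176 = 0.771309 ≈ 0.7713

0.7713


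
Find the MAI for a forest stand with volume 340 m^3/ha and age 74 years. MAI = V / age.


MAI = 340 / 74 = 4.5946 ≈ 4.59 m^3/ha/yr

4.59 m^3/ha/yr


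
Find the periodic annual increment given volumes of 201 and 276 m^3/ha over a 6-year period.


PAI = (V2 - V1) / period = (276 - 201) / 6 = 75 / 6 = 12.50 m^3/ha/yr

12.50 m^3/ha/yr


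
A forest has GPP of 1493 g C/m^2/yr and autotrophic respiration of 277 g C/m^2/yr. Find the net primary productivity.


NPP = GPP - Ra = 1493 - 277 = 1216 g C/m^2/yr

1216 g C/m^2/yr


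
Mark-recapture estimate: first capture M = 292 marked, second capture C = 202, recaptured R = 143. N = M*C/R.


N = M * C / R = 292 * 202 / 143 = 58984 / 143 = 412.48 ≈ 412

412 individuals


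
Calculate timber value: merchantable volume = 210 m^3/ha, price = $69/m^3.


Value = 210 * 69 = $14490/ha

$14490/ha


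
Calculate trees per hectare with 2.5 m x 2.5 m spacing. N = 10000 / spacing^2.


N = 10000 / 2.5^2 = 10000 / 6.25 = 1600.00 ≈ 1600 trees/ha

1600 trees/ha


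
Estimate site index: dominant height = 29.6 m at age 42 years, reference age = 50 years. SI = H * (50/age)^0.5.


50/42 = 1.19048
(1.19048)^0.5 = 1.09109
SI = 29.6 * 1.09109 = 32.2963 ≈ 32.3 m

32.3 m


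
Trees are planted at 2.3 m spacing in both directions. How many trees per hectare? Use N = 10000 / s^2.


N = 10000 / 2.3^2 = 10000 / 5.29 = 1890.36 ≈ 1890 trees/ha

1890 trees/ha


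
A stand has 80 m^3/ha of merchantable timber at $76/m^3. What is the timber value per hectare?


Value = 80 * 76 = $6080/ha

$6080/ha


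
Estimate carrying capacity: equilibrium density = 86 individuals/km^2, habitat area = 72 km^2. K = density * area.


K = 86 * 72 = 6192 individuals

6192 individuals


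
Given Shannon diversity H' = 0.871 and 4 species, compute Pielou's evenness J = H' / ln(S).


ln(4) = 1.38629
J = H' / ln(S) = 0.871 / 1.38629 = 0.628296 ≈ 0.6283

0.6283


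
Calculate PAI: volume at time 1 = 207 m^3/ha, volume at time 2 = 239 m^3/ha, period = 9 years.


PAI = (V2 - V1) / period = (239 - 207) / 9 = 32 / 9 = 3.5556 ≈ 3.56 m^3/ha/yr

3.56 m^3/ha/yr


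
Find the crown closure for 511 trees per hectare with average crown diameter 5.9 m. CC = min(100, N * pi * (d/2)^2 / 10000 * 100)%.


(d/2)^2 = (5.9/2)^2 = 2.95^2 = 8.7025
Crown area = 3.141593 * 8.7025 = 27.3397 m^2
N * area / 10000 * 100 = 511 * 27.3397 / 10000 * 100 = 139.706
CC = min(100, 139.706) = 100%

100%


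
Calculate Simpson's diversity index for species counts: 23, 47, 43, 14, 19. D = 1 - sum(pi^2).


Total N = 23 + 47 + 43 + 14 + 19 = 146
Per-species terms:
  p = 23/146 = 0.157534; p^2 = 0.157534^2 = 0.024817
  p = 47/146 = 0.321918; p^2 = 0.321918^2 = 0.103631
  p = 43/146 = 0.294521; p^2 = 0.294521^2 = 0.086743
  p = 14/146 = 0.095890; p^2 = 0.095890^2 = 0.009195
  p = 19/146 = 0.130137; p^2 = 0.130137^2 = 0.016936
sum(p^2) = 0.024817 + 0.103631 + 0.086743 + 0.009195 + 0.016936 = 0.241322
D = 1 - 0.241322 = 0.758678 ≈ 0.7587

0.7587


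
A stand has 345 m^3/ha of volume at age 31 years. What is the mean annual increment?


MAI = 345 / 31 = 11.1290 ≈ 11.13 m^3/ha/yr

11.13 m^3/ha/yr


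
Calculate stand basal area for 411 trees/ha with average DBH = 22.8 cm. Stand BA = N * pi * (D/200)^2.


(D/200)^2 = (22.8/200)^2 = 0.114^2 = 0.012996
Individual BA = 3.141593 * 0.012996 = 0.0408281 m^2
Stand BA = 411 * 0.0408281 = 16.7803 ≈ 16.78 m^2/ha

16.78 m^2/ha


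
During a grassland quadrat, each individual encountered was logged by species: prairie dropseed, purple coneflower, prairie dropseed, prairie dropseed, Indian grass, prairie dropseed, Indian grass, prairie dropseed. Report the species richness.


Total individuals logged = 8
Distinct species (count of individuals): prairie dropseed (5), purple coneflower (1), Indian grass (2)
Species richness = number of distinct species = 3

3


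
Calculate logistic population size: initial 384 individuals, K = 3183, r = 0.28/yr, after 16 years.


(K - N0)/N0 = (3183 - 384)/384 = 2799/384 = 7.28906
r*t = 0.28 * 16 = 4.48; exp(-4.48) = 0.0113334
7.28906 * 0.0113334 = 0.0826098
1 + 0.0826098 = 1.08261
N = 3183 / 1.08261 = 2940.12 ≈ 2940

2940


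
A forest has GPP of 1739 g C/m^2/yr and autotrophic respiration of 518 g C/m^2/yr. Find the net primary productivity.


NPP = GPP - Ra = 1739 - 518 = 1221 g C/m^2/yr

1221 g C/m^2/yr


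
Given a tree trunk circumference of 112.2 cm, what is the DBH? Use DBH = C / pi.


DBH = C / pi = 112.2 / 3.141593 = 35.7144 ≈ 35.71 cm

35.71 cm


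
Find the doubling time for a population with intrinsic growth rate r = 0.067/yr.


td = ln(2) / 0.067 = 0.693147 / 0.067 = 10.3455 ≈ 10.3 years

10.3 years


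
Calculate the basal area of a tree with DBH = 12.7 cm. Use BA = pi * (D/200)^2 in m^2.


D/200 = 12.7/200 = 0.0635 m
(D/200)^2 = 0.0635^2 = 0.00403225
BA = 3.141593 * 0.00403225 = 0.0126677 ≈ 0.0127 m^2

0.0127 m^2


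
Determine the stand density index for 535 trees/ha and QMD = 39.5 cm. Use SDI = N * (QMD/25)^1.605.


QMD/25 = 39.5/25 = 1.58
(1.58)^1.605 = exp(1.605 * ln(1.58)) = exp(1.605 * 0.457425) = exp(0.734167) = 2.08375
SDI = 535 * 2.08375 = 1114.81 ≈ 1115

1115


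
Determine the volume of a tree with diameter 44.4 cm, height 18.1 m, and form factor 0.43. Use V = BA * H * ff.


(D/200)^2 = (44.4/200)^2 = 0.222^2 = 0.049284
BA = 3.141593 * 0.049284 = 0.154830 m^2
V = 0.154830 * 18.1 * 0.43 = 1.20504 ≈ 1.205 m^3

1.205 m^3


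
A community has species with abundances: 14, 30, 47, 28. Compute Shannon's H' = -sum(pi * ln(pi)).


Total N = 14 + 30 + 47 + 28 = 119
Per-species terms:
  p = 14/119 = 0.117647; ln(p) = -2.140067; p*ln(p) = 0.117647 * (-2.140067) = -0.251772
  p = 30/119 = 0.252101; ln(p) = -1.377925; p*ln(p) = 0.252101 * (-1.377925) = -0.347376
  p = 47/119 = 0.394958; ln(p) = -0.928976; p*ln(p) = 0.394958 * (-0.928976) = -0.366907
  p = 28/119 = 0.235294; ln(p) = -1.446919; p*ln(p) = 0.235294 * (-1.446919) = -0.340451
sum(p*ln(p)) = (-0.251772) + (-0.347376) + (-0.366907) + (-0.340451) = -1.306506
H' = -(-1.306506) = 1.306506 ≈ 1.3065

1.3065


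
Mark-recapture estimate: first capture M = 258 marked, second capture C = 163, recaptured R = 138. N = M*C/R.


N = M * C / R = 258 * 163 / 138 = 42054 / 138 = 304.74 ≈ 305

305 individuals


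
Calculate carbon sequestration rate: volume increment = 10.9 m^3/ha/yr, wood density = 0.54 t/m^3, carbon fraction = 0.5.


C = 10.9 * 0.54 * 0.5 = 2.943 ≈ 2.94 t C/ha/yr

2.94 t C/ha/yr


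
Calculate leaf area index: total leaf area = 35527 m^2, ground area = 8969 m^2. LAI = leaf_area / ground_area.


LAI = 35527 / 8969 = 3.9611 ≈ 3.96

3.96


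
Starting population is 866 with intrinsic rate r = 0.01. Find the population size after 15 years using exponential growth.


r*t = 0.01 * 15 = 0.15
exp(0.15) = 1.16183
N = 866 * 1.16183 = 1006.14 ≈ 1006

1006


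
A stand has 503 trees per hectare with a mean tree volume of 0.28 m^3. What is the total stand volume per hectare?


V_stand = 503 * 0.28 = 140.84 ≈ 140.8 m^3/ha

140.8 m^3/ha


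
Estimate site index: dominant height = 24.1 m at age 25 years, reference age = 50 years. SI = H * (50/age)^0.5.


50/25 = 2.00000
(2.00000)^0.5 = 1.41421
SI = 24.1 * 1.41421 = 34.0825 ≈ 34.1 m

34.1 m


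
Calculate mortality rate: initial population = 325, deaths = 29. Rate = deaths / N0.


Mortality rate = 29 / 325 = 0.089231 ≈ 0.0892

0.0892


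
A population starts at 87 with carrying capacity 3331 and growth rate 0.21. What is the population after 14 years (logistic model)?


(K - N0)/N0 = (3331 - 87)/87 = 3244/87 = 37.2874
r*t = 0.21 * 14 = 2.94; exp(-2.94) = 0.0528657
37.2874 * 0.0528657 = 1.97122
1 + 1.97122 = 2.97122
N = 3331 / 2.97122 = 1121.09 ≈ 1121

1121


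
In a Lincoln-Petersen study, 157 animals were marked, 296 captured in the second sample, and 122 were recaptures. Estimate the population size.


N = M * C / R = 157 * 296 / 122 = 46472 / 122 = 380.92 ≈ 381

381 individuals


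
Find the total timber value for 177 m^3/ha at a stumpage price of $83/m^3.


Value = 177 * 83 = $14691/ha

$14691/ha


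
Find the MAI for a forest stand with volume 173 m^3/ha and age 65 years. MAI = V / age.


MAI = 173 / 65 = 2.6615 ≈ 2.66 m^3/ha/yr

2.66 m^3/ha/yr


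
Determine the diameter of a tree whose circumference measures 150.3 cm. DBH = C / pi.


DBH = C / pi = 150.3 / 3.141593 = 47.8420 ≈ 47.84 cm

47.84 cm


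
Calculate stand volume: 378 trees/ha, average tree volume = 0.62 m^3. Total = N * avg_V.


V_stand = 378 * 0.62 = 234.36 ≈ 234.4 m^3/ha

234.4 m^3/ha


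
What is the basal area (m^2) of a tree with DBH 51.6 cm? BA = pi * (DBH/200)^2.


D/200 = 51.6/200 = 0.258 m
(D/200)^2 = 0.258^2 = 0.066564
BA = 3.141593 * 0.066564 = 0.209117 ≈ 0.2091 m^2

0.2091 m^2


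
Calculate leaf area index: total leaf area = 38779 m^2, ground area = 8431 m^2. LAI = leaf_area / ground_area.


LAI = 38779 / 8431 = 4.5996 ≈ 4.60

4.60


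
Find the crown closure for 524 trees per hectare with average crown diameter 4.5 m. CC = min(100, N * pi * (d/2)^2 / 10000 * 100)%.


(d/2)^2 = (4.5/2)^2 = 2.25^2 = 5.0625
Crown area = 3.141593 * 5.0625 = 15.9043 m^2
N * area / 10000 * 100 = 524 * 15.9043 / 10000 * 100 = 83.3385
CC = min(100, 83.3385) = 83.3385 ≈ 83.3%

83.3%


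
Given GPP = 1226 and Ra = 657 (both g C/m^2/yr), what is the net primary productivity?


NPP = GPP - Ra = 1226 - 657 = 569 g C/m^2/yr

569 g C/m^2/yr


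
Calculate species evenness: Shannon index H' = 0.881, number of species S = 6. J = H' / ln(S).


ln(6) = 1.79176
J = H' / ln(S) = 0.881 / 1.79176 = 0.491695 ≈ 0.4917

0.4917


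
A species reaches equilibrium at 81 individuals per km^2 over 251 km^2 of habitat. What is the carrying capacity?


K = 81 * 251 = 20331 individuals

20331 individuals


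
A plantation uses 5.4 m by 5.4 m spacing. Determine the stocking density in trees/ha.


N = 10000 / 5.4^2 = 10000 / 29.16 = 342.936 ≈ 343 trees/ha

343 trees/ha


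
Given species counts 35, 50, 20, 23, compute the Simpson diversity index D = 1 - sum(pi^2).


Total N = 35 + 50 + 20 + 23 = 128
Per-species terms:
  p = 35/128 = 0.273438; p^2 = 0.273438^2 = 0.074768
  p = 50/128 = 0.390625; p^2 = 0.390625^2 = 0.152588
  p = 20/128 = 0.156250; p^2 = 0.156250^2 = 0.024414
  p = 23/128 = 0.179688; p^2 = 0.179688^2 = 0.032288
sum(p^2) = 0.074768 + 0.152588 + 0.024414 + 0.032288 = 0.284058
D = 1 - 0.284058 = 0.715942 ≈ 0.7159

0.7159


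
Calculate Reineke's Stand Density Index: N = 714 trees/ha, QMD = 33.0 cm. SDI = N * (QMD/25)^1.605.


QMD/25 = 33.0/25 = 1.32
(1.32)^1.605 = exp(1.605 * ln(1.32)) = exp(1.605 * 0.277632) = exp(0.445599) = 1.56143
SDI = 714 * 1.56143 = 1114.86 ≈ 1115

1115


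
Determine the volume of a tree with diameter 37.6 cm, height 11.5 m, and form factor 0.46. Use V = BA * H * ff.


(D/200)^2 = (37.6/200)^2 = 0.188^2 = 0.035344
BA = 3.141593 * 0.035344 = 0.111036 m^2
V = 0.111036 * 11.5 * 0.46 = 0.587380 ≈ 0.587 m^3

0.587 m^3


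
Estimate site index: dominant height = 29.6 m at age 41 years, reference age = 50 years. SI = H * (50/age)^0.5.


50/41 = 1.21951
(1.21951)^0.5 = 1.10431
SI = 29.6 * 1.10431 = 32.6876 ≈ 32.7 m

32.7 m


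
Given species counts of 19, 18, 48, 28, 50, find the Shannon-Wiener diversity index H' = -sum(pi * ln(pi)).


Total N = 19 + 18 + 48 + 28 + 50 = 163
Per-species terms:
  p = 19/163 = 0.116564; ln(p) = -2.149315; p*ln(p) = 0.116564 * (-2.149315) = -0.250533
  p = 18/163 = 0.110429; ln(p) = -2.203382; p*ln(p) = 0.110429 * (-2.203382) = -0.243317
  p = 48/163 = 0.294479; ln(p) = -1.222548; p*ln(p) = 0.294479 * (-1.222548) = -0.360015
  p = 28/163 = 0.171779; ln(p) = -1.761547; p*ln(p) = 0.171779 * (-1.761547) = -0.302597
  p = 50/163 = 0.306748; ln(p) = -1.181729; p*ln(p) = 0.306748 * (-1.181729) = -0.362493
sum(p*ln(p)) = (-0.250533) + (-0.243317) + (-0.360015) + (-0.302597) + (-0.362493) = -1.518955
H' = -(-1.518955) = 1.518955 ≈ 1.5190

1.5190


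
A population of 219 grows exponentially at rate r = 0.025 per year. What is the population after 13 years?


r*t = 0.025 * 13 = 0.325
exp(0.325) = 1.38403
N = 219 * 1.38403 = 303.103 ≈ 303

303


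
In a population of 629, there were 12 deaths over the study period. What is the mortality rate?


Mortality rate = 12 / 629 = 0.019078 ≈ 0.0191

0.0191


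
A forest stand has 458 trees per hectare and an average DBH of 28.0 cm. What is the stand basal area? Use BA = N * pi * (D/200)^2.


(D/200)^2 = (28.0/200)^2 = 0.14^2 = 0.0196
Individual BA = 3.141593 * 0.0196 = 0.0615752 m^2
Stand BA = 458 * 0.0615752 = 28.2014 ≈ 28.20 m^2/ha

28.20 m^2/ha


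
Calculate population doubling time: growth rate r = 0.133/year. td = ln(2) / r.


td = ln(2) / 0.133 = 0.693147 / 0.133 = 5.21163 ≈ 5.2 years

5.2 years


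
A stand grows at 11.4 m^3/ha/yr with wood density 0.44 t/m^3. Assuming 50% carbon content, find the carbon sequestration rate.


C = 11.4 * 0.44 * 0.5 = 2.508 ≈ 2.51 t C/ha/yr

2.51 t C/ha/yr


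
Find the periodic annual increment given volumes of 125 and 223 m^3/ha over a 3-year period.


PAI = (V2 - V1) / period = (223 - 125) / 3 = 98 / 3 = 32.6667 ≈ 32.67 m^3/ha/yr

32.67 m^3/ha/yr


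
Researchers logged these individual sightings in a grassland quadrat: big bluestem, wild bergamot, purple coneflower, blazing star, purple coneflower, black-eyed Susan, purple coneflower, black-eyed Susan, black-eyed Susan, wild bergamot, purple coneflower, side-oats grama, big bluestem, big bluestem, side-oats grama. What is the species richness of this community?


Total individuals logged = 15
Distinct species (count of individuals): big bluestem (3), wild bergamot (2), purple coneflower (4), blazing star (1), black-eyed Susan (3), side-oats grama (2)
Species richness = number of distinct species = 6

6


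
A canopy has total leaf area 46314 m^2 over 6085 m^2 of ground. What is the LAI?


LAI = 46314 / 6085 = 7.6112 ≈ 7.61

7.61


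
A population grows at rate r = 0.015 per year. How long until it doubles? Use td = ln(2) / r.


td = ln(2) / 0.015 = 0.693147 / 0.015 = 46.2098 ≈ 46.2 years

46.2 years


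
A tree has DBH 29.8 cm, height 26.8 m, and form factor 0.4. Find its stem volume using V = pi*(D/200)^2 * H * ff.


(D/200)^2 = (29.8/200)^2 = 0.149^2 = 0.022201
BA = 3.141593 * 0.022201 = 0.0697465 m^2
V = 0.0697465 * 26.8 * 0.4 = 0.747682 ≈ 0.748 m^3

0.748 m^3


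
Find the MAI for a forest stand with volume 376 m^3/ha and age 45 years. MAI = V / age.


MAI = 376 / 45 = 8.3556 ≈ 8.36 m^3/ha/yr

8.36 m^3/ha/yr


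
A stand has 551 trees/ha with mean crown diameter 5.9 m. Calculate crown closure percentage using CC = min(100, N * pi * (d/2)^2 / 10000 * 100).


(d/2)^2 = (5.9/2)^2 = 2.95^2 = 8.7025
Crown area = 3.141593 * 8.7025 = 27.3397 m^2
N * area / 10000 * 100 = 551 * 27.3397 / 10000 * 100 = 150.642
CC = min(100, 150.642) = 100%

100%


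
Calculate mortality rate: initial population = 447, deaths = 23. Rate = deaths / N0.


Mortality rate = 23 / 447 = 0.051454 ≈ 0.0515

0.0515


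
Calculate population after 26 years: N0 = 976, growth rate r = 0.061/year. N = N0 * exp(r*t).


r*t = 0.061 * 26 = 1.586
exp(1.586) = 4.88417
N = 976 * 4.88417 = 4766.95 ≈ 4767

4767


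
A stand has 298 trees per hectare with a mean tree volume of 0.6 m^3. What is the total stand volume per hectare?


V_stand = 298 * 0.6 = 178.8 m^3/ha

178.8 m^3/ha


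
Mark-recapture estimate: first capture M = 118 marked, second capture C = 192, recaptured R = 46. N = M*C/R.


N = M * C / R = 118 * 192 / 46 = 22656 / 46 = 492.52 ≈ 493

493 individuals


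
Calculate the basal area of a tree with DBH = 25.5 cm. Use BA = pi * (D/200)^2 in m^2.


D/200 = 25.5/200 = 0.1275 m
(D/200)^2 = 0.1275^2 = 0.01625625
BA = 3.141593 * 0.01625625 = 0.0510705 ≈ 0.0511 m^2

0.0511 m^2


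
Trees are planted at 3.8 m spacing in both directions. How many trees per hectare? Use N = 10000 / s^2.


N = 10000 / 3.8^2 = 10000 / 14.44 = 692.521 ≈ 693 trees/ha

693 trees/ha


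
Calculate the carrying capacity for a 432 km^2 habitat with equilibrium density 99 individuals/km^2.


K = 99 * 432 = 42768 individuals

42768 individuals


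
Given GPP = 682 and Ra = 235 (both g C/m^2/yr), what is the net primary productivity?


NPP = GPP - Ra = 682 - 235 = 447 g C/m^2/yr

447 g C/m^2/yr


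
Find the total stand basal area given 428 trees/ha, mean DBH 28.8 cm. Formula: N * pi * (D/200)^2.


(D/200)^2 = (28.8/200)^2 = 0.144^2 = 0.020736
Individual BA = 3.141593 * 0.020736 = 0.0651441 m^2
Stand BA = 428 * 0.0651441 = 27.8817 ≈ 27.88 m^2/ha

27.88 m^2/ha


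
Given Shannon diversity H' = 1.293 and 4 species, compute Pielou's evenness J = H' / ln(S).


ln(4) = 1.38629
J = H' / ln(S) = 1.293 / 1.38629 = 0.932705 ≈ 0.9327

0.9327


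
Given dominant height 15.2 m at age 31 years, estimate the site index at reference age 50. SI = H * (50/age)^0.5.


50/31 = 1.61290
(1.61290)^0.5 = 1.27000
SI = 15.2 * 1.27000 = 19.3040 ≈ 19.3 m

19.3 m


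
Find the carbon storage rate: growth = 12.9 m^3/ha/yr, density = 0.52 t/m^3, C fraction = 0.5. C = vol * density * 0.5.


C = 12.9 * 0.52 * 0.5 = 3.354 ≈ 3.35 t C/ha/yr

3.35 t C/ha/yr


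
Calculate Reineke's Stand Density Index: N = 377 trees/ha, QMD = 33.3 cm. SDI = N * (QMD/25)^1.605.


QMD/25 = 33.3/25 = 1.332
(1.332)^1.605 = exp(1.605 * ln(1.332)) = exp(1.605 * 0.286682) = exp(0.460125) = 1.58427
SDI = 377 * 1.58427 = 597.270 ≈ 597

597


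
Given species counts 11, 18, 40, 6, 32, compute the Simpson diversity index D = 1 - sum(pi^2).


Total N = 11 + 18 + 40 + 6 + 32 = 107
Per-species terms:
  p = 11/107 = 0.102804; p^2 = 0.102804^2 = 0.010569
  p = 18/107 = 0.168224; p^2 = 0.168224^2 = 0.028299
  p = 40/107 = 0.373832; p^2 = 0.373832^2 = 0.139750
  p = 6/107 = 0.056075; p^2 = 0.056075^2 = 0.003144
  p = 32/107 = 0.299065; p^2 = 0.299065^2 = 0.089440
sum(p^2) = 0.010569 + 0.028299 + 0.139750 + 0.003144 + 0.089440 = 0.271202
D = 1 - 0.271202 = 0.728798 ≈ 0.7288

0.7288


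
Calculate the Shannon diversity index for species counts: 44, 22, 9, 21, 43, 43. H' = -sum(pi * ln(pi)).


Total N = 44 + 22 + 9 + 21 + 43 + 43 = 182
Per-species terms:
  p = 44/182 = 0.241758; ln(p) = -1.419818; p*ln(p) = 0.241758 * (-1.419818) = -0.343252
  p = 22/182 = 0.120879; ln(p) = -2.112965; p*ln(p) = 0.120879 * (-2.112965) = -0.255413
  p = 9/182 = 0.049451; ln(p) = -3.006773; p*ln(p) = 0.049451 * (-3.006773) = -0.148688
  p = 21/182 = 0.115385; ln(p) = -2.159481; p*ln(p) = 0.115385 * (-2.159481) = -0.249172
  p = 43/182 = 0.236264; ln(p) = -1.442805; p*ln(p) = 0.236264 * (-1.442805) = -0.340883
  p = 43/182 = 0.236264; ln(p) = -1.442805; p*ln(p) = 0.236264 * (-1.442805) = -0.340883
sum(p*ln(p)) = (-0.343252) + (-0.255413) + (-0.148688) + (-0.249172) + (-0.340883) + (-0.340883) = -1.678291
H' = -(-1.678291) = 1.678291 ≈ 1.6783

1.6783


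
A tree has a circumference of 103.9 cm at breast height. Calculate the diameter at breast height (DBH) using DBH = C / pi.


DBH = C / pi = 103.9 / 3.141593 = 33.0724 ≈ 33.07 cm

33.07 cm


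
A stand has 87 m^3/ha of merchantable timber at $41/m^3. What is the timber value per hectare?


Value = 87 * 41 = $3567/ha

$3567/ha


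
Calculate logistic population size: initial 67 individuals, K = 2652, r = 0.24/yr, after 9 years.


(K - N0)/N0 = (2652 - 67)/67 = 2585/67 = 38.5821
r*t = 0.24 * 9 = 2.16; exp(-2.16) = 0.115325
38.5821 * 0.115325 = 4.44948
1 + 4.44948 = 5.44948
N = 2652 / 5.44948 = 486.652 ≈ 487

487


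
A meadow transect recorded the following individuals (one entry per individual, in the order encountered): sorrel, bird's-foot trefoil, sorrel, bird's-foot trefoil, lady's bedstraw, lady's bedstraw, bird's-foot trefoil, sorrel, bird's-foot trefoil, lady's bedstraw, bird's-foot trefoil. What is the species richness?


Total individuals logged = 11
Distinct species (count of individuals): sorrel (3), bird's-foot trefoil (5), lady's bedstraw (3)
Species richness = number of distinct species = 3

3


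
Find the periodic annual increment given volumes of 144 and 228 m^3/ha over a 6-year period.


PAI = (V2 - V1) / period = (228 - 144) / 6 = 84 / 6 = 14.00 m^3/ha/yr

14.00 m^3/ha/yr


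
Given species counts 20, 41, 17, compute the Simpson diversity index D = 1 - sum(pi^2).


Total N = 20 + 41 + 17 = 78
Per-species terms:
  p = 20/78 = 0.256410; p^2 = 0.256410^2 = 0.065746
  p = 41/78 = 0.525641; p^2 = 0.525641^2 = 0.276298
  p = 17/78 = 0.217949; p^2 = 0.217949^2 = 0.047502
sum(p^2) = 0.065746 + 0.276298 + 0.047502 = 0.389546
D = 1 - 0.389546 = 0.610454 ≈ 0.6105

0.6105


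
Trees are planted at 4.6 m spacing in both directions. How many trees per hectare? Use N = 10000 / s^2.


N = 10000 / 4.6^2 = 10000 / 21.16 = 472.590 ≈ 473 trees/ha

473 trees/ha


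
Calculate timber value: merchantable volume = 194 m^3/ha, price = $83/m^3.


Value = 194 * 83 = $16102/ha

$16102/ha


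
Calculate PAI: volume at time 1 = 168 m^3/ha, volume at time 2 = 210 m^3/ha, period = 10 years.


PAI = (V2 - V1) / period = (210 - 168) / 10 = 42 / 10 = 4.20 m^3/ha/yr

4.20 m^3/ha/yr


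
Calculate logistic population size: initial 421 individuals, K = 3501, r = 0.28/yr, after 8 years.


(K - N0)/N0 = (3501 - 421)/421 = 3080/421 = 7.31591
r*t = 0.28 * 8 = 2.24; exp(-2.24) = 0.106459
7.31591 * 0.106459 = 0.778844
1 + 0.778844 = 1.77884
N = 3501 / 1.77884 = 1968.14 ≈ 1968

1968


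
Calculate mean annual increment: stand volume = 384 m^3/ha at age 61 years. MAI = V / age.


MAI = 384 / 61 = 6.2951 ≈ 6.30 m^3/ha/yr

6.30 m^3/ha/yr


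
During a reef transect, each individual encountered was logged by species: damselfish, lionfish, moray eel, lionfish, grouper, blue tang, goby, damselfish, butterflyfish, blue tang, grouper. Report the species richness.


Total individuals logged = 11
Distinct species (count of individuals): damselfish (2), lionfish (2), moray eel (1), grouper (2), blue tang (2), goby (1), butterflyfish (1)
Species richness = number of distinct species = 7

7


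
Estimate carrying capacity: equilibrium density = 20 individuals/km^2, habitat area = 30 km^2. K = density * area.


K = 20 * 30 = 600 individuals

600 individuals


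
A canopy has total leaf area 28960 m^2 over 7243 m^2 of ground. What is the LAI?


LAI = 28960 / 7243 = 3.9983 ≈ 4.00

4.00


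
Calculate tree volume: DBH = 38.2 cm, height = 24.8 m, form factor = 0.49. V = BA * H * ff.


(D/200)^2 = (38.2/200)^2 = 0.191^2 = 0.036481
BA = 3.141593 * 0.036481 = 0.114608 m^2
V = 0.114608 * 24.8 * 0.49 = 1.39272 ≈ 1.393 m^3

1.393 m^3


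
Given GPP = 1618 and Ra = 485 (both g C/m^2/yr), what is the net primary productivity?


NPP = GPP - Ra = 1618 - 485 = 1133 g C/m^2/yr

1133 g C/m^2/yr


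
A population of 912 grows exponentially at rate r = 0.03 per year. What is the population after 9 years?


r*t = 0.03 * 9 = 0.27
exp(0.27) = 1.30996
N = 912 * 1.30996 = 1194.68 ≈ 1195

1195


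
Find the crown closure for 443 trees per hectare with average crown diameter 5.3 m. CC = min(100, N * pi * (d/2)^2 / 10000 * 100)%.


(d/2)^2 = (5.3/2)^2 = 2.65^2 = 7.0225
Crown area = 3.141593 * 7.0225 = 22.0618 m^2
N * area / 10000 * 100 = 443 * 22.0618 / 10000 * 100 = 97.7338
CC = min(100, 97.7338) = 97.7338 ≈ 97.7%

97.7%


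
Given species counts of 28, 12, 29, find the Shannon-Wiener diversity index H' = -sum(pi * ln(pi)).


Total N = 28 + 12 + 29 = 69
Per-species terms:
  p = 28/69 = 0.405797; ln(p) = -0.901902; p*ln(p) = 0.405797 * (-0.901902) = -0.365989
  p = 12/69 = 0.173913; ln(p) = -1.749200; p*ln(p) = 0.173913 * (-1.749200) = -0.304209
  p = 29/69 = 0.420290; ln(p) = -0.866810; p*ln(p) = 0.420290 * (-0.866810) = -0.364312
sum(p*ln(p)) = (-0.365989) + (-0.304209) + (-0.364312) = -1.034510
H' = -(-1.034510) = 1.034510 ≈ 1.0345

1.0345


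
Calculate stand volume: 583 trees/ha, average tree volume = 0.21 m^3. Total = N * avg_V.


V_stand = 583 * 0.21 = 122.43 ≈ 122.4 m^3/ha

122.4 m^3/ha


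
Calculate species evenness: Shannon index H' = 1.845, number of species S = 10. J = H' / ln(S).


ln(10) = 2.30259
J = H' / ln(S) = 1.845 / 2.30259 = 0.801272 ≈ 0.8013

0.8013


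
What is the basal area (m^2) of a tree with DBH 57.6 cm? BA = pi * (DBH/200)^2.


D/200 = 57.6/200 = 0.288 m
(D/200)^2 = 0.288^2 = 0.082944
BA = 3.141593 * 0.082944 = 0.260576 ≈ 0.2606 m^2

0.2606 m^2


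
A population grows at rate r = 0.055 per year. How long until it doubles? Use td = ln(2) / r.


td = ln(2) / 0.055 = 0.693147 / 0.055 = 12.6027 ≈ 12.6 years

12.6 years


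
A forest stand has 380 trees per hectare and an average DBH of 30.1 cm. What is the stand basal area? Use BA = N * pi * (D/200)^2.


(D/200)^2 = (30.1/200)^2 = 0.1505^2 = 0.02265025
Individual BA = 3.141593 * 0.02265025 = 0.0711579 m^2
Stand BA = 380 * 0.0711579 = 27.0400 ≈ 27.04 m^2/ha

27.04 m^2/ha


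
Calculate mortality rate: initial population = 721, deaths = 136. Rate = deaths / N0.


Mortality rate = 136 / 721 = 0.188627 ≈ 0.1886

0.1886


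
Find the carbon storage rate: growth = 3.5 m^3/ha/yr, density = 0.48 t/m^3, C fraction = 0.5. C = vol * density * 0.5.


C = 3.5 * 0.48 * 0.5 = 0.84 t C/ha/yr

0.84 t C/ha/yr


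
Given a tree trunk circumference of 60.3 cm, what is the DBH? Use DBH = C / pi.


DBH = C / pi = 60.3 / 3.141593 = 19.1941 ≈ 19.19 cm

19.19 cm


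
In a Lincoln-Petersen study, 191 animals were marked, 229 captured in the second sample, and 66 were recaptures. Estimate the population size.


N = M * C / R = 191 * 229 / 66 = 43739 / 66 = 662.71 ≈ 663

663 individuals


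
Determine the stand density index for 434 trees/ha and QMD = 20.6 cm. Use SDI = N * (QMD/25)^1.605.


QMD/25 = 20.6/25 = 0.824
(0.824)^1.605 = exp(1.605 * ln(0.824)) = exp(1.605 * (-0.193585)) = exp(-0.310704) = 0.732931
SDI = 434 * 0.732931 = 318.092 ≈ 318

318


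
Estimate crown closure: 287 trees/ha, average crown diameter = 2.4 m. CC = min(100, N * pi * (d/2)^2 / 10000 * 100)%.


(d/2)^2 = (2.4/2)^2 = 1.2^2 = 1.44
Crown area = 3.141593 * 1.44 = 4.52389 m^2
N * area / 10000 * 100 = 287 * 4.52389 / 10000 * 100 = 12.9836
CC = min(100, 12.9836) = 12.9836 ≈ 13.0%

13.0%


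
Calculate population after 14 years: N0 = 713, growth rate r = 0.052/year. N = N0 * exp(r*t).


r*t = 0.052 * 14 = 0.728
exp(0.728) = 2.07093
N = 713 * 2.07093 = 1476.57 ≈ 1477

1477


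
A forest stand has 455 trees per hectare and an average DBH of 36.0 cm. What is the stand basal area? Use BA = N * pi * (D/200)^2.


(D/200)^2 = (36.0/200)^2 = 0.18^2 = 0.0324
Individual BA = 3.141593 * 0.0324 = 0.101788 m^2
Stand BA = 455 * 0.101788 = 46.3135 ≈ 46.31 m^2/ha

46.31 m^2/ha


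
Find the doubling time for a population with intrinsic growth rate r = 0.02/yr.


td = ln(2) / 0.02 = 0.693147 / 0.02 = 34.6574 ≈ 34.7 years

34.7 years


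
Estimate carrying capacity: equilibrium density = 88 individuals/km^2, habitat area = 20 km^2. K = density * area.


K = 88 * 20 = 1760 individuals

1760 individuals


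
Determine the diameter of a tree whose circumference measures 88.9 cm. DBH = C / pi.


DBH = C / pi = 88.9 / 3.141593 = 28.2977 ≈ 28.30 cm

28.30 cm


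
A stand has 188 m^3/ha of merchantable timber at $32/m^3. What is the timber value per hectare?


Value = 188 * 32 = $6016/ha

$6016/ha


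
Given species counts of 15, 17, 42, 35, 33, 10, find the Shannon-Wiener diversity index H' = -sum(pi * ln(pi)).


Total N = 15 + 17 + 42 + 35 + 33 + 10 = 152
Per-species terms:
  p = 15/152 = 0.098684; ln(p) = -2.315832; p*ln(p) = 0.098684 * (-2.315832) = -0.228536
  p = 17/152 = 0.111842; ln(p) = -2.190668; p*ln(p) = 0.111842 * (-2.190668) = -0.245009
  p = 42/152 = 0.276316; ln(p) = -1.286210; p*ln(p) = 0.276316 * (-1.286210) = -0.355400
  p = 35/152 = 0.230263; ln(p) = -1.468533; p*ln(p) = 0.230263 * (-1.468533) = -0.338149
  p = 33/152 = 0.217105; ln(p) = -1.527374; p*ln(p) = 0.217105 * (-1.527374) = -0.331601
  p = 10/152 = 0.065789; ln(p) = -2.721303; p*ln(p) = 0.065789 * (-2.721303) = -0.179032
sum(p*ln(p)) = (-0.228536) + (-0.245009) + (-0.355400) + (-0.338149) + (-0.331601) + (-0.179032) = -1.677727
H' = -(-1.677727) = 1.677727 ≈ 1.6777

1.6777


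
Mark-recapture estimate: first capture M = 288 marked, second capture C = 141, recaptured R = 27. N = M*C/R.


N = M * C / R = 288 * 141 / 27 = 40608 / 27 = 1504

1504 individuals


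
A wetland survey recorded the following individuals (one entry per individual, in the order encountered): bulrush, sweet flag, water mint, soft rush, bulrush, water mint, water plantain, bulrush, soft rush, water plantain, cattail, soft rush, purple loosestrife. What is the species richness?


Total individuals logged = 13
Distinct species (count of individuals): bulrush (3), sweet flag (1), water mint (2), soft rush (3), water plantain (2), cattail (1), purple loosestrife (1)
Species richness = number of distinct species = 7

7


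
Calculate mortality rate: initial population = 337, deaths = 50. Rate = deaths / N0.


Mortality rate = 50 / 337 = 0.148368 ≈ 0.1484

0.1484


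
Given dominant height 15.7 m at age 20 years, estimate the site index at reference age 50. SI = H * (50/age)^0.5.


50/20 = 2.50000
(2.50000)^0.5 = 1.58114
SI = 15.7 * 1.58114 = 24.8239 ≈ 24.8 m

24.8 m


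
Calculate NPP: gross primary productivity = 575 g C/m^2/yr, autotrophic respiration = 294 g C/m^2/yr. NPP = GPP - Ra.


NPP = GPP - Ra = 575 - 294 = 281 g C/m^2/yr

281 g C/m^2/yr


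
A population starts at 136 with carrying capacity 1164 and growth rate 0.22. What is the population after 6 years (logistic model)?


(K - N0)/N0 = (1164 - 136)/136 = 1028/136 = 7.55882
r*t = 0.22 * 6 = 1.32; exp(-1.32) = 0.267135
7.55882 * 0.267135 = 2.01923
1 + 2.01923 = 3.01923
N = 1164 / 3.01923 = 385.529 ≈ 386

386


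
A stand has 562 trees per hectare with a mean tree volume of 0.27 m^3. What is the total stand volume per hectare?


V_stand = 562 * 0.27 = 151.74 ≈ 151.7 m^3/ha

151.7 m^3/ha


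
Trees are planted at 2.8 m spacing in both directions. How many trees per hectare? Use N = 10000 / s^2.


N = 10000 / 2.8^2 = 10000 / 7.84 = 1275.51 ≈ 1276 trees/ha

1276 trees/ha


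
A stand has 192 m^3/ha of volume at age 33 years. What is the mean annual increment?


MAI = 192 / 33 = 5.8182 ≈ 5.82 m^3/ha/yr

5.82 m^3/ha/yr


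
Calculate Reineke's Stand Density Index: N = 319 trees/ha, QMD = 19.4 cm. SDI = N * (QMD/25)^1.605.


QMD/25 = 19.4/25 = 0.776
(0.776)^1.605 = exp(1.605 * ln(0.776)) = exp(1.605 * (-0.253603)) = exp(-0.407033) = 0.665622
SDI = 319 * 0.665622 = 212.333 ≈ 212

212


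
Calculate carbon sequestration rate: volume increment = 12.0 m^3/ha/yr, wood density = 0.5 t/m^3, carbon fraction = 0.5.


C = 12.0 * 0.5 * 0.5 = 3.00 t C/ha/yr

3.00 t C/ha/yr


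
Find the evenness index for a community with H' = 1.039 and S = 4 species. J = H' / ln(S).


ln(4) = 1.38629
J = H' / ln(S) = 1.039 / 1.38629 = 0.749482 ≈ 0.7495

0.7495


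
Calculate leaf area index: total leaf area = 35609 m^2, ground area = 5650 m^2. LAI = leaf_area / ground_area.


LAI = 35609 / 5650 = 6.3025 ≈ 6.30

6.30


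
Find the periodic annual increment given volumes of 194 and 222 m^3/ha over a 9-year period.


PAI = (V2 - V1) / period = (222 - 194) / 9 = 28 / 9 = 3.1111 ≈ 3.11 m^3/ha/yr

3.11 m^3/ha/yr


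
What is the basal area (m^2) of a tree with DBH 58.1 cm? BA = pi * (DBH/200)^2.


D/200 = 58.1/200 = 0.2905 m
(D/200)^2 = 0.2905^2 = 0.08439025
BA = 3.141593 * 0.08439025 = 0.265120 ≈ 0.2651 m^2

0.2651 m^2


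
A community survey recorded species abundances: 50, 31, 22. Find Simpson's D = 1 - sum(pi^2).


Total N = 50 + 31 + 22 = 103
Per-species terms:
  p = 50/103 = 0.485437; p^2 = 0.485437^2 = 0.235649
  p = 31/103 = 0.300971; p^2 = 0.300971^2 = 0.090584
  p = 22/103 = 0.213592; p^2 = 0.213592^2 = 0.045622
sum(p^2) = 0.235649 + 0.090584 + 0.045622 = 0.371855
D = 1 - 0.371855 = 0.628145 ≈ 0.6281

0.6281


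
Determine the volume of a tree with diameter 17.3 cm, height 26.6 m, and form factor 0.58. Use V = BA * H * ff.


(D/200)^2 = (17.3/200)^2 = 0.0865^2 = 0.00748225
BA = 3.141593 * 0.00748225 = 0.0235062 m^2
V = 0.0235062 * 26.6 * 0.58 = 0.362654 ≈ 0.363 m^3

0.363 m^3


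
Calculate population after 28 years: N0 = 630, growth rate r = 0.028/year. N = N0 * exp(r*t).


r*t = 0.028 * 28 = 0.784
exp(0.784) = 2.19022
N = 630 * 2.19022 = 1379.84 ≈ 1380

1380


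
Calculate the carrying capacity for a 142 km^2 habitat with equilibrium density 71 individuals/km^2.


K = 71 * 142 = 10082 individuals

10082 individuals


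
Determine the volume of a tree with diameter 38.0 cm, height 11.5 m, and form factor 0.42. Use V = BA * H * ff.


(D/200)^2 = (38.0/200)^2 = 0.19^2 = 0.0361
BA = 3.141593 * 0.0361 = 0.113412 m^2
V = 0.113412 * 11.5 * 0.42 = 0.547780 ≈ 0.548 m^3

0.548 m^3


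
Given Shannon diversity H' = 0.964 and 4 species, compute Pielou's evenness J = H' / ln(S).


ln(4) = 1.38629
J = H' / ln(S) = 0.964 / 1.38629 = 0.695381 ≈ 0.6954

0.6954


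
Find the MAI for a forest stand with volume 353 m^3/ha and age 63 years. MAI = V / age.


MAI = 353 / 63 = 5.6032 ≈ 5.60 m^3/ha/yr

5.60 m^3/ha/yr


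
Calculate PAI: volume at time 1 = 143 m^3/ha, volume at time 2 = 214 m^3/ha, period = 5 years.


PAI = (V2 - V1) / period = (214 - 143) / 5 = 71 / 5 = 14.20 m^3/ha/yr

14.20 m^3/ha/yr


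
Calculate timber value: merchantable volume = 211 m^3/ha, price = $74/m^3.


Value = 211 * 74 = $15614/ha

$15614/ha


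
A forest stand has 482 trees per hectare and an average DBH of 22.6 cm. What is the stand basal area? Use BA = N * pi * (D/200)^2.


(D/200)^2 = (22.6/200)^2 = 0.113^2 = 0.012769
Individual BA = 3.141593 * 0.012769 = 0.0401150 m^2
Stand BA = 482 * 0.0401150 = 19.3354 ≈ 19.34 m^2/ha

19.34 m^2/ha


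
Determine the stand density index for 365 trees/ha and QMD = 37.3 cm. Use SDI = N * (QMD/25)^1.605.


QMD/25 = 37.3/25 = 1.492
(1.492)^1.605 = exp(1.605 * ln(1.492)) = exp(1.605 * 0.400118) = exp(0.642189) = 1.90064
SDI = 365 * 1.90064 = 693.734 ≈ 694

694


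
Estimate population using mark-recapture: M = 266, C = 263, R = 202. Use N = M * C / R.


N = M * C / R = 266 * 263 / 202 = 69958 / 202 = 346.33 ≈ 346

346 individuals


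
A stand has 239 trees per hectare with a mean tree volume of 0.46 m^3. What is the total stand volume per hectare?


V_stand = 239 * 0.46 = 109.94 ≈ 109.9 m^3/ha

109.9 m^3/ha


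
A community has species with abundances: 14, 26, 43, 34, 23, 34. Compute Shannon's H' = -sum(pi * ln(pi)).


Total N = 14 + 26 + 43 + 34 + 23 + 34 = 174
Per-species terms:
  p = 14/174 = 0.080460; ln(p) = -2.519995; p*ln(p) = 0.080460 * (-2.519995) = -0.202759
  p = 26/174 = 0.149425; ln(p) = -1.900961; p*ln(p) = 0.149425 * (-1.900961) = -0.284051
  p = 43/174 = 0.247126; ln(p) = -1.397857; p*ln(p) = 0.247126 * (-1.397857) = -0.345447
  p = 34/174 = 0.195402; ln(p) = -1.632696; p*ln(p) = 0.195402 * (-1.632696) = -0.319032
  p = 23/174 = 0.132184; ln(p) = -2.023560; p*ln(p) = 0.132184 * (-2.023560) = -0.267482
  p = 34/174 = 0.195402; ln(p) = -1.632696; p*ln(p) = 0.195402 * (-1.632696) = -0.319032
sum(p*ln(p)) = (-0.202759) + (-0.284051) + (-0.345447) + (-0.319032) + (-0.267482) + (-0.319032) = -1.737803
H' = -(-1.737803) = 1.737803 ≈ 1.7378

1.7378
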